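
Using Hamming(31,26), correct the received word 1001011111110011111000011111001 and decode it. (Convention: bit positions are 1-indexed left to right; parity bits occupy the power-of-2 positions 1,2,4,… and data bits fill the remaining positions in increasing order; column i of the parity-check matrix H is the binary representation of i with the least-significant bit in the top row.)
Syndrome s = H · r^T (mod 2), r = 1001011111110011111000011111001:
  s[0] = (1010101010101010101010101010101)·(1001011111110011111000011111001) mod 2 = 1+0+0+0+0+0+1+0+1+0+1+0+0+0+1+0+1+0+1+0+0+0+0+0+1+0+1+0+0+0+1 mod 2 = 0
  s[1] = (0110011001100110011001100110011)·(1001011111110011111000011111001) mod 2 = 0+0+0+0+0+1+1+0+0+1+1+0+0+0+1+0+0+1+1+0+0+0+0+0+0+1+1+0+0+0+1 mod 2 = 0
  s[2] = (0001111000011110000111100001111)·(1001011111110011111000011111001) mod 2 = 0+0+0+1+0+1+1+0+0+0+0+1+0+0+1+0+0+0+0+0+0+0+0+0+0+0+0+1+0+0+1 mod 2 = 1
  s[3] = (0000000111111110000000011111111)·(1001011111110011111000011111001) mod 2 = 0+0+0+0+0+0+0+1+1+1+1+1+0+0+1+0+0+0+0+0+0+0+0+1+1+1+1+1+0+0+1 mod 2 = 0
  s[4] = (0000000000000001111111111111111)·(1001011111110011111000011111001) mod 2 = 0+0+0+0+0+0+0+0+0+0+0+0+0+0+0+1+1+1+1+0+0+0+0+1+1+1+1+1+0+0+1 mod 2 = 0
Syndrome = 00100
Column 4 of H equals this syndrome → error at bit 4 (1-indexed).
Flip bit 4: 1001011111110011111000011111001 → 1000011111110011111000011111001
Extract data bits at positions {3,5,6,7,9,10,11,12,13,14,15,17,18,19,20,21,22,23,24,25,26,27,28,29,30,31}: 00111111001111000011111001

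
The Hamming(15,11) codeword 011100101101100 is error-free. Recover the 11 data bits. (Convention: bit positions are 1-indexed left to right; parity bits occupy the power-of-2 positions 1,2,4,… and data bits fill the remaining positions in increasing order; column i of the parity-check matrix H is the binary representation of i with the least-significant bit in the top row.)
Parity bits occupy power-of-2 positions; data bits are at positions {3,5,6,7,9,10,11,12,13,14,15} (1-indexed).
Extract: c[3]=1 c[5]=0 c[6]=0 c[7]=1 c[9]=1 c[10]=1 c[11]=0 c[12]=1 c[13]=1 c[14]=0 c[15]=0
Data = 10011101100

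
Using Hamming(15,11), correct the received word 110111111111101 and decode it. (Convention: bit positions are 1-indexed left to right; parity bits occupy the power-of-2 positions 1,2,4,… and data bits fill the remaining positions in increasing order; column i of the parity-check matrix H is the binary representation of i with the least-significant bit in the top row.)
Syndrome s = H · r^T (mod 2), r = 110111111111101:
  s[0] = (101010101010101)·(110111111111101) mod 2 = 1+0+0+0+1+0+1+0+1+0+1+0+1+0+1 mod 2 = 1
  s[1] = (011001100110011)·(110111111111101) mod 2 = 0+1+0+0+0+1+1+0+0+1+1+0+0+0+1 mod 2 = 0
  s[2] = (000111100001111)·(110111111111101) mod 2 = 0+0+0+1+1+1+1+0+0+0+0+1+1+0+1 mod 2 = 1
  s[3] = (000000011111111)·(110111111111101) mod 2 = 0+0+0+0+0+0+0+1+1+1+1+1+1+0+1 mod 2 = 1
Syndrome = 1011
Column 13 of H equals this syndrome → error at bit 13 (1-indexed).
Flip bit 13: 110111111111101 → 110111111111001
Extract data bits at positions {3,5,6,7,9,10,11,12,13,14,15}: 01111111001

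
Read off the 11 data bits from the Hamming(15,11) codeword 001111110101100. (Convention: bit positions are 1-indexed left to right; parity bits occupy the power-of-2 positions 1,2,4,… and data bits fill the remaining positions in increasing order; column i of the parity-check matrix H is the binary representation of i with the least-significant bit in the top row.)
Parity bits occupy power-of-2 positions; data bits are at positions {3,5,6,7,9,10,11,12,13,14,15} (1-indexed).
Extract: c[3]=1 c[5]=1 c[6]=1 c[7]=1 c[9]=0 c[10]=1 c[11]=0 c[12]=1 c[13]=1 c[14]=0 c[15]=0
Data = 11110101100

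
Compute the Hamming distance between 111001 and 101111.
XOR = 010110, count of 1s = 3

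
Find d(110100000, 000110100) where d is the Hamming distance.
XOR = 110010100, count of 1s = 4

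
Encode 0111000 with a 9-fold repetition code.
Repeat each bit 9× and concatenate:
0→000000000  1→111111111  1→111111111  1→111111111  0→000000000  0→000000000  0→000000000
Codeword = 000000000111111111111111111111111111000000000000000000000000000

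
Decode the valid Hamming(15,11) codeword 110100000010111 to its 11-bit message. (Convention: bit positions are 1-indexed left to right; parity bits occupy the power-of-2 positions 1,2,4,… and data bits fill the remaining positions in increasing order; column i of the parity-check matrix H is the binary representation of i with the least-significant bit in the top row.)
Parity bits occupy power-of-2 positions; data bits are at positions {3,5,6,7,9,10,11,12,13,14,15} (1-indexed).
Extract: c[3]=0 c[5]=0 c[6]=0 c[7]=0 c[9]=0 c[10]=0 c[11]=1 c[12]=0 c[13]=1 c[14]=1 c[15]=1
Data = 00000010111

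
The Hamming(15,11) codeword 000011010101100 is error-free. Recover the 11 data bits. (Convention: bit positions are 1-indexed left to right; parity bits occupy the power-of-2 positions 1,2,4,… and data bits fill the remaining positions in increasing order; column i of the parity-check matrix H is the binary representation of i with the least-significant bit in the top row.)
Parity bits occupy power-of-2 positions; data bits are at positions {3,5,6,7,9,10,11,12,13,14,15} (1-indexed).
Extract: c[3]=0 c[5]=1 c[6]=1 c[7]=0 c[9]=0 c[10]=1 c[11]=0 c[12]=1 c[13]=1 c[14]=0 c[15]=0
Data = 01100101100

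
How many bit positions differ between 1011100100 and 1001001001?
XOR = 0010101101, count of 1s = 5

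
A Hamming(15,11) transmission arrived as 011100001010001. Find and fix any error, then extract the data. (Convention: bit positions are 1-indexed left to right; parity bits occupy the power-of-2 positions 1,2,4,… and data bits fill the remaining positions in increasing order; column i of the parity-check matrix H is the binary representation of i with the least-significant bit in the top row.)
Syndrome s = H · r^T (mod 2), r = 011100001010001:
  s[0] = (101010101010101)·(011100001010001) mod 2 = 0+0+1+0+0+0+0+0+1+0+1+0+0+0+1 mod 2 = 0
  s[1] = (011001100110011)·(011100001010001) mod 2 = 0+1+1+0+0+0+0+0+0+0+1+0+0+0+1 mod 2 = 0
  s[2] = (000111100001111)·(011100001010001) mod 2 = 0+0+0+1+0+0+0+0+0+0+0+0+0+0+1 mod 2 = 0
  s[3] = (000000011111111)·(011100001010001) mod 2 = 0+0+0+0+0+0+0+0+1+0+1+0+0+0+1 mod 2 = 1
Syndrome = 0001
Column 8 of H equals this syndrome → error at bit 8 (1-indexed).
Flip bit 8: 011100001010001 → 011100011010001
Extract data bits at positions {3,5,6,7,9,10,11,12,13,14,15}: 10001010001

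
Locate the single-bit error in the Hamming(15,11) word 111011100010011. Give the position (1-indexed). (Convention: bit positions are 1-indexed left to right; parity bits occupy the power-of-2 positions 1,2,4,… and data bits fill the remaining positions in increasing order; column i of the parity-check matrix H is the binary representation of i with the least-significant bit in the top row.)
Syndrome s = H · r^T (mod 2), r = 111011100010011:
  s[0] = (101010101010101)·(111011100010011) mod 2 = 1+0+1+0+1+0+1+0+0+0+1+0+0+0+1 mod 2 = 0
  s[1] = (011001100110011)·(111011100010011) mod 2 = 0+1+1+0+0+1+1+0+0+0+1+0+0+1+1 mod 2 = 1
  s[2] = (000111100001111)·(111011100010011) mod 2 = 0+0+0+0+1+1+1+0+0+0+0+0+0+1+1 mod 2 = 1
  s[3] = (000000011111111)·(111011100010011) mod 2 = 0+0+0+0+0+0+0+0+0+0+1+0+0+1+1 mod 2 = 1
Syndrome = 0111
Column i of H is the binary representation of i, so the syndrome is the binary index of the flipped bit.
Read s = 0111 with s[0] as LSB: 0·2^0 + 1·2^1 + 1·2^2 + 1·2^3 = 14.
Error is at bit position 14.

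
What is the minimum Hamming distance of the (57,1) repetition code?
d_min = 57 (the only two codewords are 0…0 and 1…1, differing in all 57 positions).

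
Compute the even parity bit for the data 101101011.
Sum of data bits: 1+0+1+1+0+1+0+1+1 = 6.
6 mod 2 = 0, so parity bit = 0.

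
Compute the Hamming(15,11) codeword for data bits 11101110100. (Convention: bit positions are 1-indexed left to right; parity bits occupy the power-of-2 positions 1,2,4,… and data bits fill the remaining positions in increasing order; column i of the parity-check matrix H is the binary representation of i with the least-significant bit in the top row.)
Codeword c = d · G (mod 2), d = 11101110100:
  c[0] = d·G[:,0] = (11101110100)·(11011010101) mod 2 = 1+1+0+0+1+0+1+0+1+0+0 mod 2 = 1
  c[1] = d·G[:,1] = (11101110100)·(10110110011) mod 2 = 1+0+1+0+0+1+1+0+0+0+0 mod 2 = 0
  c[2] = d·G[:,2] = (11101110100)·(10000000000) mod 2 = 1+0+0+0+0+0+0+0+0+0+0 mod 2 = 1
  c[3] = d·G[:,3] = (11101110100)·(01110001111) mod 2 = 0+1+1+0+0+0+0+0+1+0+0 mod 2 = 1
  c[4] = d·G[:,4] = (11101110100)·(01000000000) mod 2 = 0+1+0+0+0+0+0+0+0+0+0 mod 2 = 1
  c[5] = d·G[:,5] = (11101110100)·(00100000000) mod 2 = 0+0+1+0+0+0+0+0+0+0+0 mod 2 = 1
  c[6] = d·G[:,6] = (11101110100)·(00010000000) mod 2 = 0+0+0+0+0+0+0+0+0+0+0 mod 2 = 0
  c[7] = d·G[:,7] = (11101110100)·(00001111111) mod 2 = 0+0+0+0+1+1+1+0+1+0+0 mod 2 = 0
  c[8] = d·G[:,8] = (11101110100)·(00001000000) mod 2 = 0+0+0+0+1+0+0+0+0+0+0 mod 2 = 1
  c[9] = d·G[:,9] = (11101110100)·(00000100000) mod 2 = 0+0+0+0+0+1+0+0+0+0+0 mod 2 = 1
  c[10] = d·G[:,10] = (11101110100)·(00000010000) mod 2 = 0+0+0+0+0+0+1+0+0+0+0 mod 2 = 1
  c[11] = d·G[:,11] = (11101110100)·(00000001000) mod 2 = 0+0+0+0+0+0+0+0+0+0+0 mod 2 = 0
  c[12] = d·G[:,12] = (11101110100)·(00000000100) mod 2 = 0+0+0+0+0+0+0+0+1+0+0 mod 2 = 1
  c[13] = d·G[:,13] = (11101110100)·(00000000010) mod 2 = 0+0+0+0+0+0+0+0+0+0+0 mod 2 = 0
  c[14] = d·G[:,14] = (11101110100)·(00000000001) mod 2 = 0+0+0+0+0+0+0+0+0+0+0 mod 2 = 0
Codeword = 101111001110100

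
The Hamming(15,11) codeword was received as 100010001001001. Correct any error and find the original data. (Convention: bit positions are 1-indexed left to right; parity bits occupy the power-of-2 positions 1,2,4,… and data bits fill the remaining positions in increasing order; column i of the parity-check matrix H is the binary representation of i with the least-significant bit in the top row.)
Syndrome s = H · r^T (mod 2), r = 100010001001001:
  s[0] = (101010101010101)·(100010001001001) mod 2 = 1+0+0+0+1+0+0+0+1+0+0+0+0+0+1 mod 2 = 0
  s[1] = (011001100110011)·(100010001001001) mod 2 = 0+0+0+0+0+0+0+0+0+0+0+0+0+0+1 mod 2 = 1
  s[2] = (000111100001111)·(100010001001001) mod 2 = 0+0+0+0+1+0+0+0+0+0+0+1+0+0+1 mod 2 = 1
  s[3] = (000000011111111)·(100010001001001) mod 2 = 0+0+0+0+0+0+0+0+1+0+0+1+0+0+1 mod 2 = 1
Syndrome = 0111
Column 14 of H equals this syndrome → error at bit 14 (1-indexed).
Flip bit 14: 100010001001001 → 100010001001011
Extract data bits at positions {3,5,6,7,9,10,11,12,13,14,15}: 01001001011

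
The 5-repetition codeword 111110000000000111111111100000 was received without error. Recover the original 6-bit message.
Split into 5-bit blocks: 11111 00000 00000 11111 11111 00000
Data = 100110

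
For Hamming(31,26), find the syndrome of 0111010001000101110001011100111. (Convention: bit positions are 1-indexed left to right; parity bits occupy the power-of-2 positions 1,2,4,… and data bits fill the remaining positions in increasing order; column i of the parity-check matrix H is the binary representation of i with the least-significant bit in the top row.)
Syndrome s = H · r^T (mod 2), r = 0111010001000101110001011100111:
  s[0] = (1010101010101010101010101010101)·(0111010001000101110001011100111) mod 2 = 0+0+1+0+0+0+0+0+0+0+0+0+0+0+0+0+1+0+0+0+0+0+0+0+1+0+0+0+1+0+1 mod 2 = 1
  s[1] = (0110011001100110011001100110011)·(0111010001000101110001011100111) mod 2 = 0+1+1+0+0+1+0+0+0+1+0+0+0+1+0+0+0+1+0+0+0+1+0+0+0+1+0+0+0+1+1 mod 2 = 0
  s[2] = (0001111000011110000111100001111)·(0111010001000101110001011100111) mod 2 = 0+0+0+1+0+1+0+0+0+0+0+0+0+1+0+0+0+0+0+0+0+1+0+0+0+0+0+0+1+1+1 mod 2 = 1
  s[3] = (0000000111111110000000011111111)·(0111010001000101110001011100111) mod 2 = 0+0+0+0+0+0+0+0+0+1+0+0+0+1+0+0+0+0+0+0+0+0+0+1+1+1+0+0+1+1+1 mod 2 = 0
  s[4] = (0000000000000001111111111111111)·(0111010001000101110001011100111) mod 2 = 0+0+0+0+0+0+0+0+0+0+0+0+0+0+0+1+1+1+0+0+0+1+0+1+1+1+0+0+1+1+1 mod 2 = 0
Syndrome = 10100
Non-zero syndrome: error at position 5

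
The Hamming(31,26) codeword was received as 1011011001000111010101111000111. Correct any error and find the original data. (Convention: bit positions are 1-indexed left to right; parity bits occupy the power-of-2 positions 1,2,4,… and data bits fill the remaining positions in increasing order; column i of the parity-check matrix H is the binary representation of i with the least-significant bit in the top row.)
Syndrome s = H · r^T (mod 2), r = 1011011001000111010101111000111:
  s[0] = (1010101010101010101010101010101)·(1011011001000111010101111000111) mod 2 = 1+0+1+0+0+0+1+0+0+0+0+0+0+0+1+0+0+0+0+0+0+0+1+0+1+0+0+0+1+0+1 mod 2 = 0
  s[1] = (0110011001100110011001100110011)·(1011011001000111010101111000111) mod 2 = 0+0+1+0+0+1+1+0+0+1+0+0+0+1+1+0+0+1+0+0+0+1+1+0+0+0+0+0+0+1+1 mod 2 = 1
  s[2] = (0001111000011110000111100001111)·(1011011001000111010101111000111) mod 2 = 0+0+0+1+0+1+1+0+0+0+0+0+0+1+1+0+0+0+0+1+0+1+1+0+0+0+0+0+1+1+1 mod 2 = 1
  s[3] = (0000000111111110000000011111111)·(1011011001000111010101111000111) mod 2 = 0+0+0+0+0+0+0+0+0+1+0+0+0+1+1+0+0+0+0+0+0+0+0+1+1+0+0+0+1+1+1 mod 2 = 0
  s[4] = (0000000000000001111111111111111)·(1011011001000111010101111000111) mod 2 = 0+0+0+0+0+0+0+0+0+0+0+0+0+0+0+1+0+1+0+1+0+1+1+1+1+0+0+0+1+1+1 mod 2 = 0
Syndrome = 01100
Column 6 of H equals this syndrome → error at bit 6 (1-indexed).
Flip bit 6: 1011011001000111010101111000111 → 1011001001000111010101111000111
Extract data bits at positions {3,5,6,7,9,10,11,12,13,14,15,17,18,19,20,21,22,23,24,25,26,27,28,29,30,31}: 10010100011010101111000111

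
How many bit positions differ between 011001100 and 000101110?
XOR = 011100010, count of 1s = 4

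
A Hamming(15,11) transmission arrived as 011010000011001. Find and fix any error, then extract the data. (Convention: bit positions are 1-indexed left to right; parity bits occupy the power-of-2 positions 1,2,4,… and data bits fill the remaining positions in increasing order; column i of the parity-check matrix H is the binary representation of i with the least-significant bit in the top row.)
Syndrome s = H · r^T (mod 2), r = 011010000011001:
  s[0] = (101010101010101)·(011010000011001) mod 2 = 0+0+1+0+1+0+0+0+0+0+1+0+0+0+1 mod 2 = 0
  s[1] = (011001100110011)·(011010000011001) mod 2 = 0+1+1+0+0+0+0+0+0+0+1+0+0+0+1 mod 2 = 0
  s[2] = (000111100001111)·(011010000011001) mod 2 = 0+0+0+0+1+0+0+0+0+0+0+1+0+0+1 mod 2 = 1
  s[3] = (000000011111111)·(011010000011001) mod 2 = 0+0+0+0+0+0+0+0+0+0+1+1+0+0+1 mod 2 = 1
Syndrome = 0011
Column 12 of H equals this syndrome → error at bit 12 (1-indexed).
Flip bit 12: 011010000011001 → 011010000010001
Extract data bits at positions {3,5,6,7,9,10,11,12,13,14,15}: 11000010001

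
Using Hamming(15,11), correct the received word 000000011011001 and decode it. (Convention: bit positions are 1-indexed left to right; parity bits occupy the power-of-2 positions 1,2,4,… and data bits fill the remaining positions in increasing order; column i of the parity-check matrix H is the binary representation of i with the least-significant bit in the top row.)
Syndrome s = H · r^T (mod 2), r = 000000011011001:
  s[0] = (101010101010101)·(000000011011001) mod 2 = 0+0+0+0+0+0+0+0+1+0+1+0+0+0+1 mod 2 = 1
  s[1] = (011001100110011)·(000000011011001) mod 2 = 0+0+0+0+0+0+0+0+0+0+1+0+0+0+1 mod 2 = 0
  s[2] = (000111100001111)·(000000011011001) mod 2 = 0+0+0+0+0+0+0+0+0+0+0+1+0+0+1 mod 2 = 0
  s[3] = (000000011111111)·(000000011011001) mod 2 = 0+0+0+0+0+0+0+1+1+0+1+1+0+0+1 mod 2 = 1
Syndrome = 1001
Column 9 of H equals this syndrome → error at bit 9 (1-indexed).
Flip bit 9: 000000011011001 → 000000010011001
Extract data bits at positions {3,5,6,7,9,10,11,12,13,14,15}: 00000011001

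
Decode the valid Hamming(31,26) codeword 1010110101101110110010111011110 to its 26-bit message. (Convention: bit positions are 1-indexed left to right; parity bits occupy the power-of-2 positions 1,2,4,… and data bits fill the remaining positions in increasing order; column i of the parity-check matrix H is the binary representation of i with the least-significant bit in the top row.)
Parity bits occupy power-of-2 positions; data bits are at positions {3,5,6,7,9,10,11,12,13,14,15,17,18,19,20,21,22,23,24,25,26,27,28,29,30,31} (1-indexed).
Extract: c[3]=1 c[5]=1 c[6]=1 c[7]=0 c[9]=0 c[10]=1 c[11]=1 c[12]=0 c[13]=1 c[14]=1 c[15]=1 c[17]=1 c[18]=1 c[19]=0 c[20]=0 c[21]=1 c[22]=0 c[23]=1 c[24]=1 c[25]=1 c[26]=0 c[27]=1 c[28]=1 c[29]=1 c[30]=1 c[31]=0
Data = 11100110111110010111011110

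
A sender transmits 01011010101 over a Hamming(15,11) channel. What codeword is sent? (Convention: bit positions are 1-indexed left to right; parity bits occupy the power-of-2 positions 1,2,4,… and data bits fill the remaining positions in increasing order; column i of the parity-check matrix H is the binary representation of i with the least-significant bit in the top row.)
Codeword c = d · G (mod 2), d = 01011010101:
  c[0] = d·G[:,0] = (01011010101)·(11011010101) mod 2 = 0+1+0+1+1+0+1+0+1+0+1 mod 2 = 0
  c[1] = d·G[:,1] = (01011010101)·(10110110011) mod 2 = 0+0+0+1+0+0+1+0+0+0+1 mod 2 = 1
  c[2] = d·G[:,2] = (01011010101)·(10000000000) mod 2 = 0+0+0+0+0+0+0+0+0+0+0 mod 2 = 0
  c[3] = d·G[:,3] = (01011010101)·(01110001111) mod 2 = 0+1+0+1+0+0+0+0+1+0+1 mod 2 = 0
  c[4] = d·G[:,4] = (01011010101)·(01000000000) mod 2 = 0+1+0+0+0+0+0+0+0+0+0 mod 2 = 1
  c[5] = d·G[:,5] = (01011010101)·(00100000000) mod 2 = 0+0+0+0+0+0+0+0+0+0+0 mod 2 = 0
  c[6] = d·G[:,6] = (01011010101)·(00010000000) mod 2 = 0+0+0+1+0+0+0+0+0+0+0 mod 2 = 1
  c[7] = d·G[:,7] = (01011010101)·(00001111111) mod 2 = 0+0+0+0+1+0+1+0+1+0+1 mod 2 = 0
  c[8] = d·G[:,8] = (01011010101)·(00001000000) mod 2 = 0+0+0+0+1+0+0+0+0+0+0 mod 2 = 1
  c[9] = d·G[:,9] = (01011010101)·(00000100000) mod 2 = 0+0+0+0+0+0+0+0+0+0+0 mod 2 = 0
  c[10] = d·G[:,10] = (01011010101)·(00000010000) mod 2 = 0+0+0+0+0+0+1+0+0+0+0 mod 2 = 1
  c[11] = d·G[:,11] = (01011010101)·(00000001000) mod 2 = 0+0+0+0+0+0+0+0+0+0+0 mod 2 = 0
  c[12] = d·G[:,12] = (01011010101)·(00000000100) mod 2 = 0+0+0+0+0+0+0+0+1+0+0 mod 2 = 1
  c[13] = d·G[:,13] = (01011010101)·(00000000010) mod 2 = 0+0+0+0+0+0+0+0+0+0+0 mod 2 = 0
  c[14] = d·G[:,14] = (01011010101)·(00000000001) mod 2 = 0+0+0+0+0+0+0+0+0+0+1 mod 2 = 1
Codeword = 010010101010101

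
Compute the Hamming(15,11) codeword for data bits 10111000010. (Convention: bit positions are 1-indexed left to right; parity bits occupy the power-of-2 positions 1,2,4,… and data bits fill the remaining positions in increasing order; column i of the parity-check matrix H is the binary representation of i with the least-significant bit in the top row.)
Codeword c = d · G (mod 2), d = 10111000010:
  c[0] = d·G[:,0] = (10111000010)·(11011010101) mod 2 = 1+0+0+1+1+0+0+0+0+0+0 mod 2 = 1
  c[1] = d·G[:,1] = (10111000010)·(10110110011) mod 2 = 1+0+1+1+0+0+0+0+0+1+0 mod 2 = 0
  c[2] = d·G[:,2] = (10111000010)·(10000000000) mod 2 = 1+0+0+0+0+0+0+0+0+0+0 mod 2 = 1
  c[3] = d·G[:,3] = (10111000010)·(01110001111) mod 2 = 0+0+1+1+0+0+0+0+0+1+0 mod 2 = 1
  c[4] = d·G[:,4] = (10111000010)·(01000000000) mod 2 = 0+0+0+0+0+0+0+0+0+0+0 mod 2 = 0
  c[5] = d·G[:,5] = (10111000010)·(00100000000) mod 2 = 0+0+1+0+0+0+0+0+0+0+0 mod 2 = 1
  c[6] = d·G[:,6] = (10111000010)·(00010000000) mod 2 = 0+0+0+1+0+0+0+0+0+0+0 mod 2 = 1
  c[7] = d·G[:,7] = (10111000010)·(00001111111) mod 2 = 0+0+0+0+1+0+0+0+0+1+0 mod 2 = 0
  c[8] = d·G[:,8] = (10111000010)·(00001000000) mod 2 = 0+0+0+0+1+0+0+0+0+0+0 mod 2 = 1
  c[9] = d·G[:,9] = (10111000010)·(00000100000) mod 2 = 0+0+0+0+0+0+0+0+0+0+0 mod 2 = 0
  c[10] = d·G[:,10] = (10111000010)·(00000010000) mod 2 = 0+0+0+0+0+0+0+0+0+0+0 mod 2 = 0
  c[11] = d·G[:,11] = (10111000010)·(00000001000) mod 2 = 0+0+0+0+0+0+0+0+0+0+0 mod 2 = 0
  c[12] = d·G[:,12] = (10111000010)·(00000000100) mod 2 = 0+0+0+0+0+0+0+0+0+0+0 mod 2 = 0
  c[13] = d·G[:,13] = (10111000010)·(00000000010) mod 2 = 0+0+0+0+0+0+0+0+0+1+0 mod 2 = 1
  c[14] = d·G[:,14] = (10111000010)·(00000000001) mod 2 = 0+0+0+0+0+0+0+0+0+0+0 mod 2 = 0
Codeword = 101101101000010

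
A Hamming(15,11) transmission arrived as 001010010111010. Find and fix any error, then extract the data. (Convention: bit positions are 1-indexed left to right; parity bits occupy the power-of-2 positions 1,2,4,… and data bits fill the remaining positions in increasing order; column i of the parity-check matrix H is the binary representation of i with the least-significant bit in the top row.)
Syndrome s = H · r^T (mod 2), r = 001010010111010:
  s[0] = (101010101010101)·(001010010111010) mod 2 = 0+0+1+0+1+0+0+0+0+0+1+0+0+0+0 mod 2 = 1
  s[1] = (011001100110011)·(001010010111010) mod 2 = 0+0+1+0+0+0+0+0+0+1+1+0+0+1+0 mod 2 = 0
  s[2] = (000111100001111)·(001010010111010) mod 2 = 0+0+0+0+1+0+0+0+0+0+0+1+0+1+0 mod 2 = 1
  s[3] = (000000011111111)·(001010010111010) mod 2 = 0+0+0+0+0+0+0+1+0+1+1+1+0+1+0 mod 2 = 1
Syndrome = 1011
Column 13 of H equals this syndrome → error at bit 13 (1-indexed).
Flip bit 13: 001010010111010 → 001010010111110
Extract data bits at positions {3,5,6,7,9,10,11,12,13,14,15}: 11000111110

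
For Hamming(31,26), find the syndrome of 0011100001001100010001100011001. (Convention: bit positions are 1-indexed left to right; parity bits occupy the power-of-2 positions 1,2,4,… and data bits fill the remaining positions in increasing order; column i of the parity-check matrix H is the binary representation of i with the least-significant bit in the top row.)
Syndrome s = H · r^T (mod 2), r = 0011100001001100010001100011001:
  s[0] = (1010101010101010101010101010101)·(0011100001001100010001100011001) mod 2 = 0+0+1+0+1+0+0+0+0+0+0+0+1+0+0+0+0+0+0+0+0+0+1+0+0+0+1+0+0+0+1 mod 2 = 0
  s[1] = (0110011001100110011001100110011)·(0011100001001100010001100011001) mod 2 = 0+0+1+0+0+0+0+0+0+1+0+0+0+1+0+0+0+1+0+0+0+1+1+0+0+0+1+0+0+0+1 mod 2 = 0
  s[2] = (0001111000011110000111100001111)·(0011100001001100010001100011001) mod 2 = 0+0+0+1+1+0+0+0+0+0+0+0+1+1+0+0+0+0+0+0+0+1+1+0+0+0+0+1+0+0+1 mod 2 = 0
  s[3] = (0000000111111110000000011111111)·(0011100001001100010001100011001) mod 2 = 0+0+0+0+0+0+0+0+0+1+0+0+1+1+0+0+0+0+0+0+0+0+0+0+0+0+1+1+0+0+1 mod 2 = 0
  s[4] = (0000000000000001111111111111111)·(0011100001001100010001100011001) mod 2 = 0+0+0+0+0+0+0+0+0+0+0+0+0+0+0+0+0+1+0+0+0+1+1+0+0+0+1+1+0+0+1 mod 2 = 0
Syndrome = 00000
s = 0: no error detected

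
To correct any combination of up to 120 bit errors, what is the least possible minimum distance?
Correcting t errors requires d_min ≥ 2t + 1 = 2·120 + 1 = 241.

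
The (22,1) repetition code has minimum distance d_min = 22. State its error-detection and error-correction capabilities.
Detection only: up to d_min − 1 = 21 errors.
Correction: up to ⌊(d_min − 1)/2⌋ = ⌊21/2⌋ = 10 errors.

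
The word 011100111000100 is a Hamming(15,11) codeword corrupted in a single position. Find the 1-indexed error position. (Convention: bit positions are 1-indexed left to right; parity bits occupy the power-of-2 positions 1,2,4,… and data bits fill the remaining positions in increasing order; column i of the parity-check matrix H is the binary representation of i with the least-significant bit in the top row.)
Syndrome s = H · r^T (mod 2), r = 011100111000100:
  s[0] = (101010101010101)·(011100111000100) mod 2 = 0+0+1+0+0+0+1+0+1+0+0+0+1+0+0 mod 2 = 0
  s[1] = (011001100110011)·(011100111000100) mod 2 = 0+1+1+0+0+0+1+0+0+0+0+0+0+0+0 mod 2 = 1
  s[2] = (000111100001111)·(011100111000100) mod 2 = 0+0+0+1+0+0+1+0+0+0+0+0+1+0+0 mod 2 = 1
  s[3] = (000000011111111)·(011100111000100) mod 2 = 0+0+0+0+0+0+0+1+1+0+0+0+1+0+0 mod 2 = 1
Syndrome = 0111
Column i of H is the binary representation of i, so the syndrome is the binary index of the flipped bit.
Read s = 0111 with s[0] as LSB: 0·2^0 + 1·2^1 + 1·2^2 + 1·2^3 = 14.
Error is at bit position 14.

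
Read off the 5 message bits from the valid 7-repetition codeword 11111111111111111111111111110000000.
Split into 7-bit blocks: 1111111 1111111 1111111 1111111 0000000
Data = 11110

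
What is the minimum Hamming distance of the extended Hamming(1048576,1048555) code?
d_min = 4 (adding an overall parity bit to Hamming(1048575,1048555) raises d_min from 3 to 4).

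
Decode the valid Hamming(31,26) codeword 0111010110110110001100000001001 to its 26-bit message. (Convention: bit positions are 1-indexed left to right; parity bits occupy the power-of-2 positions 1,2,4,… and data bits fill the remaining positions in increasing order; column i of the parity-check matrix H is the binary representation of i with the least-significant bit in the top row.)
Parity bits occupy power-of-2 positions; data bits are at positions {3,5,6,7,9,10,11,12,13,14,15,17,18,19,20,21,22,23,24,25,26,27,28,29,30,31} (1-indexed).
Extract: c[3]=1 c[5]=0 c[6]=1 c[7]=0 c[9]=1 c[10]=0 c[11]=1 c[12]=1 c[13]=0 c[14]=1 c[15]=1 c[17]=0 c[18]=0 c[19]=1 c[20]=1 c[21]=0 c[22]=0 c[23]=0 c[24]=0 c[25]=0 c[26]=0 c[27]=0 c[28]=1 c[29]=0 c[30]=0 c[31]=1
Data = 10101011011001100000001001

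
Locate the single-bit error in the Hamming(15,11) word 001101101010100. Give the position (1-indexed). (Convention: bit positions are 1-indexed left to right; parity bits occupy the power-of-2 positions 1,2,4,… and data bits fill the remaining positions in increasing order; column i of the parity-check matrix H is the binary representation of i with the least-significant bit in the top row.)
Syndrome s = H · r^T (mod 2), r = 001101101010100:
  s[0] = (101010101010101)·(001101101010100) mod 2 = 0+0+1+0+0+0+1+0+1+0+1+0+1+0+0 mod 2 = 1
  s[1] = (011001100110011)·(001101101010100) mod 2 = 0+0+1+0+0+1+1+0+0+0+1+0+0+0+0 mod 2 = 0
  s[2] = (000111100001111)·(001101101010100) mod 2 = 0+0+0+1+0+1+1+0+0+0+0+0+1+0+0 mod 2 = 0
  s[3] = (000000011111111)·(001101101010100) mod 2 = 0+0+0+0+0+0+0+0+1+0+1+0+1+0+0 mod 2 = 1
Syndrome = 1001
Column i of H is the binary representation of i, so the syndrome is the binary index of the flipped bit.
Read s = 1001 with s[0] as LSB: 1·2^0 + 0·2^1 + 0·2^2 + 1·2^3 = 9.
Error is at bit position 9.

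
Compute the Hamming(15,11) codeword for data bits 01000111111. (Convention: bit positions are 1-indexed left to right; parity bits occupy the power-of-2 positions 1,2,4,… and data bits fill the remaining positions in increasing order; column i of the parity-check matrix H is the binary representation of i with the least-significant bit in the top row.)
Codeword c = d · G (mod 2), d = 01000111111:
  c[0] = d·G[:,0] = (01000111111)·(11011010101) mod 2 = 0+1+0+0+0+0+1+0+1+0+1 mod 2 = 0
  c[1] = d·G[:,1] = (01000111111)·(10110110011) mod 2 = 0+0+0+0+0+1+1+0+0+1+1 mod 2 = 0
  c[2] = d·G[:,2] = (01000111111)·(10000000000) mod 2 = 0+0+0+0+0+0+0+0+0+0+0 mod 2 = 0
  c[3] = d·G[:,3] = (01000111111)·(01110001111) mod 2 = 0+1+0+0+0+0+0+1+1+1+1 mod 2 = 1
  c[4] = d·G[:,4] = (01000111111)·(01000000000) mod 2 = 0+1+0+0+0+0+0+0+0+0+0 mod 2 = 1
  c[5] = d·G[:,5] = (01000111111)·(00100000000) mod 2 = 0+0+0+0+0+0+0+0+0+0+0 mod 2 = 0
  c[6] = d·G[:,6] = (01000111111)·(00010000000) mod 2 = 0+0+0+0+0+0+0+0+0+0+0 mod 2 = 0
  c[7] = d·G[:,7] = (01000111111)·(00001111111) mod 2 = 0+0+0+0+0+1+1+1+1+1+1 mod 2 = 0
  c[8] = d·G[:,8] = (01000111111)·(00001000000) mod 2 = 0+0+0+0+0+0+0+0+0+0+0 mod 2 = 0
  c[9] = d·G[:,9] = (01000111111)·(00000100000) mod 2 = 0+0+0+0+0+1+0+0+0+0+0 mod 2 = 1
  c[10] = d·G[:,10] = (01000111111)·(00000010000) mod 2 = 0+0+0+0+0+0+1+0+0+0+0 mod 2 = 1
  c[11] = d·G[:,11] = (01000111111)·(00000001000) mod 2 = 0+0+0+0+0+0+0+1+0+0+0 mod 2 = 1
  c[12] = d·G[:,12] = (01000111111)·(00000000100) mod 2 = 0+0+0+0+0+0+0+0+1+0+0 mod 2 = 1
  c[13] = d·G[:,13] = (01000111111)·(00000000010) mod 2 = 0+0+0+0+0+0+0+0+0+1+0 mod 2 = 1
  c[14] = d·G[:,14] = (01000111111)·(00000000001) mod 2 = 0+0+0+0+0+0+0+0+0+0+1 mod 2 = 1
Codeword = 000110000111111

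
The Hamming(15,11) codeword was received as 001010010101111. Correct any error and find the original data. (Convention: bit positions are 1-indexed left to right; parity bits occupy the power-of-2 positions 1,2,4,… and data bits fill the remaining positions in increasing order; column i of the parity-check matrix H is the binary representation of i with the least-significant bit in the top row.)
Syndrome s = H · r^T (mod 2), r = 001010010101111:
  s[0] = (101010101010101)·(001010010101111) mod 2 = 0+0+1+0+1+0+0+0+0+0+0+0+1+0+1 mod 2 = 0
  s[1] = (011001100110011)·(001010010101111) mod 2 = 0+0+1+0+0+0+0+0+0+1+0+0+0+1+1 mod 2 = 0
  s[2] = (000111100001111)·(001010010101111) mod 2 = 0+0+0+0+1+0+0+0+0+0+0+1+1+1+1 mod 2 = 1
  s[3] = (000000011111111)·(001010010101111) mod 2 = 0+0+0+0+0+0+0+1+0+1+0+1+1+1+1 mod 2 = 0
Syndrome = 0010
Column 4 of H equals this syndrome → error at bit 4 (1-indexed).
Flip bit 4: 001010010101111 → 001110010101111
Extract data bits at positions {3,5,6,7,9,10,11,12,13,14,15}: 11000101111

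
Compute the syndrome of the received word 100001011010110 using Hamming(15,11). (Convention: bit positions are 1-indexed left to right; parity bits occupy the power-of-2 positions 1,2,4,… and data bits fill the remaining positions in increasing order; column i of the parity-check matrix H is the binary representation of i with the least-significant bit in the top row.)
Syndrome s = H · r^T (mod 2), r = 100001011010110:
  s[0] = (101010101010101)·(100001011010110) mod 2 = 1+0+0+0+0+0+0+0+1+0+1+0+1+0+0 mod 2 = 0
  s[1] = (011001100110011)·(100001011010110) mod 2 = 0+0+0+0+0+1+0+0+0+0+1+0+0+1+0 mod 2 = 1
  s[2] = (000111100001111)·(100001011010110) mod 2 = 0+0+0+0+0+1+0+0+0+0+0+0+1+1+0 mod 2 = 1
  s[3] = (000000011111111)·(100001011010110) mod 2 = 0+0+0+0+0+0+0+1+1+0+1+0+1+1+0 mod 2 = 1
Syndrome = 0111
Non-zero syndrome: error at position 14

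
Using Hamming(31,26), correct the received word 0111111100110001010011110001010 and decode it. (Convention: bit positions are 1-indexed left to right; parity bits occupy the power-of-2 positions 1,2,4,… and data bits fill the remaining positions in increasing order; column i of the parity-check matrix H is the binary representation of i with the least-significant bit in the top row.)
Syndrome s = H · r^T (mod 2), r = 0111111100110001010011110001010:
  s[0] = (1010101010101010101010101010101)·(0111111100110001010011110001010) mod 2 = 0+0+1+0+1+0+1+0+0+0+1+0+0+0+0+0+0+0+0+0+1+0+1+0+0+0+0+0+0+0+0 mod 2 = 0
  s[1] = (0110011001100110011001100110011)·(0111111100110001010011110001010) mod 2 = 0+1+1+0+0+1+1+0+0+0+1+0+0+0+0+0+0+1+0+0+0+1+1+0+0+0+0+0+0+1+0 mod 2 = 1
  s[2] = (0001111000011110000111100001111)·(0111111100110001010011110001010) mod 2 = 0+0+0+1+1+1+1+0+0+0+0+1+0+0+0+0+0+0+0+0+1+1+1+0+0+0+0+1+0+1+0 mod 2 = 0
  s[3] = (0000000111111110000000011111111)·(0111111100110001010011110001010) mod 2 = 0+0+0+0+0+0+0+1+0+0+1+1+0+0+0+0+0+0+0+0+0+0+0+1+0+0+0+1+0+1+0 mod 2 = 0
  s[4] = (0000000000000001111111111111111)·(0111111100110001010011110001010) mod 2 = 0+0+0+0+0+0+0+0+0+0+0+0+0+0+0+1+0+1+0+0+1+1+1+1+0+0+0+1+0+1+0 mod 2 = 0
Syndrome = 01000
Column 2 of H equals this syndrome → error at bit 2 (1-indexed).
Flip bit 2: 0111111100110001010011110001010 → 0011111100110001010011110001010
Extract data bits at positions {3,5,6,7,9,10,11,12,13,14,15,17,18,19,20,21,22,23,24,25,26,27,28,29,30,31}: 11110011000010011110001010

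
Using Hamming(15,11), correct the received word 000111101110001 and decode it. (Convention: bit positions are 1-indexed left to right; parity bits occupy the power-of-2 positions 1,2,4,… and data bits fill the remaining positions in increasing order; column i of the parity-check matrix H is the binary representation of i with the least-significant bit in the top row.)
Syndrome s = H · r^T (mod 2), r = 000111101110001:
  s[0] = (101010101010101)·(000111101110001) mod 2 = 0+0+0+0+1+0+1+0+1+0+1+0+0+0+1 mod 2 = 1
  s[1] = (011001100110011)·(000111101110001) mod 2 = 0+0+0+0+0+1+1+0+0+1+1+0+0+0+1 mod 2 = 1
  s[2] = (000111100001111)·(000111101110001) mod 2 = 0+0+0+1+1+1+1+0+0+0+0+0+0+0+1 mod 2 = 1
  s[3] = (000000011111111)·(000111101110001) mod 2 = 0+0+0+0+0+0+0+0+1+1+1+0+0+0+1 mod 2 = 0
Syndrome = 1110
Column 7 of H equals this syndrome → error at bit 7 (1-indexed).
Flip bit 7: 000111101110001 → 000111001110001
Extract data bits at positions {3,5,6,7,9,10,11,12,13,14,15}: 01101110001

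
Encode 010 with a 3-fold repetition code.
Repeat each bit 3× and concatenate:
0→000  1→111  0→000
Codeword = 000111000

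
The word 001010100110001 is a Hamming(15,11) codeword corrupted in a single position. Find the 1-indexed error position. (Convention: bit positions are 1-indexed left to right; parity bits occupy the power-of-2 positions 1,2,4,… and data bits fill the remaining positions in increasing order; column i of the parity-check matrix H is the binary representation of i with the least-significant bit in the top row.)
Syndrome s = H · r^T (mod 2), r = 001010100110001:
  s[0] = (101010101010101)·(001010100110001) mod 2 = 0+0+1+0+1+0+1+0+0+0+1+0+0+0+1 mod 2 = 1
  s[1] = (011001100110011)·(001010100110001) mod 2 = 0+0+1+0+0+0+1+0+0+1+1+0+0+0+1 mod 2 = 1
  s[2] = (000111100001111)·(001010100110001) mod 2 = 0+0+0+0+1+0+1+0+0+0+0+0+0+0+1 mod 2 = 1
  s[3] = (000000011111111)·(001010100110001) mod 2 = 0+0+0+0+0+0+0+0+0+1+1+0+0+0+1 mod 2 = 1
Syndrome = 1111
Column i of H is the binary representation of i, so the syndrome is the binary index of the flipped bit.
Read s = 1111 with s[0] as LSB: 1·2^0 + 1·2^1 + 1·2^2 + 1·2^3 = 15.
Error is at bit position 15.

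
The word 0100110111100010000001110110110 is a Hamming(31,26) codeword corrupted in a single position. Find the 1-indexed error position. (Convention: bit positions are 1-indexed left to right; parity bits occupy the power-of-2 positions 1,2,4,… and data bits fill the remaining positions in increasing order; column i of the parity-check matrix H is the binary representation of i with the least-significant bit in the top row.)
Syndrome s = H · r^T (mod 2), r = 0100110111100010000001110110110:
  s[0] = (1010101010101010101010101010101)·(0100110111100010000001110110110) mod 2 = 0+0+0+0+1+0+0+0+1+0+1+0+0+0+1+0+0+0+0+0+0+0+1+0+0+0+1+0+1+0+0 mod 2 = 1
  s[1] = (0110011001100110011001100110011)·(0100110111100010000001110110110) mod 2 = 0+1+0+0+0+1+0+0+0+1+1+0+0+0+1+0+0+0+0+0+0+1+1+0+0+1+1+0+0+1+0 mod 2 = 0
  s[2] = (0001111000011110000111100001111)·(0100110111100010000001110110110) mod 2 = 0+0+0+0+1+1+0+0+0+0+0+0+0+0+1+0+0+0+0+0+0+1+1+0+0+0+0+0+1+1+0 mod 2 = 1
  s[3] = (0000000111111110000000011111111)·(0100110111100010000001110110110) mod 2 = 0+0+0+0+0+0+0+1+1+1+1+0+0+0+1+0+0+0+0+0+0+0+0+1+0+1+1+0+1+1+0 mod 2 = 0
  s[4] = (0000000000000001111111111111111)·(0100110111100010000001110110110) mod 2 = 0+0+0+0+0+0+0+0+0+0+0+0+0+0+0+0+0+0+0+0+0+1+1+1+0+1+1+0+1+1+0 mod 2 = 1
Syndrome = 10101
Column i of H is the binary representation of i, so the syndrome is the binary index of the flipped bit.
Read s = 10101 with s[0] as LSB: 1·2^0 + 0·2^1 + 1·2^2 + 0·2^3 + 1·2^4 = 21.
Error is at bit position 21.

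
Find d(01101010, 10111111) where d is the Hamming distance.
XOR = 11010101, count of 1s = 5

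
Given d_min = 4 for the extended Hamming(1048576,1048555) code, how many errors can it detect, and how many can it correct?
Detection only: up to d_min − 1 = 3 errors.
Correction: up to ⌊(d_min − 1)/2⌋ = ⌊3/2⌋ = 1 errors.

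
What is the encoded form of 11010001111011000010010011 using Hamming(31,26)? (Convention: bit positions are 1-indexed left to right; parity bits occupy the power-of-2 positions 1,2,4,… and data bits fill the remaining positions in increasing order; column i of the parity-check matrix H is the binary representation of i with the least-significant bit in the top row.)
Codeword c = d · G (mod 2), d = 11010001111011000010010011:
  c[0] = d·G[:,0] = (11010001111011000010010011)·(11011010101101010101010101) mod 2 = 1+1+0+1+0+0+0+0+1+0+1+0+0+1+0+0+0+0+0+0+0+1+0+0+0+1 mod 2 = 0
  c[1] = d·G[:,1] = (11010001111011000010010011)·(10110110011011001100110011) mod 2 = 1+0+0+1+0+0+0+0+0+1+1+0+1+1+0+0+0+0+0+0+0+1+0+0+1+1 mod 2 = 1
  c[2] = d·G[:,2] = (11010001111011000010010011)·(10000000000000000000000000) mod 2 = 1+0+0+0+0+0+0+0+0+0+0+0+0+0+0+0+0+0+0+0+0+0+0+0+0+0 mod 2 = 1
  c[3] = d·G[:,3] = (11010001111011000010010011)·(01110001111000111100001111) mod 2 = 0+1+0+1+0+0+0+1+1+1+1+0+0+0+0+0+0+0+0+0+0+0+0+0+1+1 mod 2 = 0
  c[4] = d·G[:,4] = (11010001111011000010010011)·(01000000000000000000000000) mod 2 = 0+1+0+0+0+0+0+0+0+0+0+0+0+0+0+0+0+0+0+0+0+0+0+0+0+0 mod 2 = 1
  c[5] = d·G[:,5] = (11010001111011000010010011)·(00100000000000000000000000) mod 2 = 0+0+0+0+0+0+0+0+0+0+0+0+0+0+0+0+0+0+0+0+0+0+0+0+0+0 mod 2 = 0
  c[6] = d·G[:,6] = (11010001111011000010010011)·(00010000000000000000000000) mod 2 = 0+0+0+1+0+0+0+0+0+0+0+0+0+0+0+0+0+0+0+0+0+0+0+0+0+0 mod 2 = 1
  c[7] = d·G[:,7] = (11010001111011000010010011)·(00001111111000000011111111) mod 2 = 0+0+0+0+0+0+0+1+1+1+1+0+0+0+0+0+0+0+1+0+0+1+0+0+1+1 mod 2 = 0
  c[8] = d·G[:,8] = (11010001111011000010010011)·(00001000000000000000000000) mod 2 = 0+0+0+0+0+0+0+0+0+0+0+0+0+0+0+0+0+0+0+0+0+0+0+0+0+0 mod 2 = 0
  c[9] = d·G[:,9] = (11010001111011000010010011)·(00000100000000000000000000) mod 2 = 0+0+0+0+0+0+0+0+0+0+0+0+0+0+0+0+0+0+0+0+0+0+0+0+0+0 mod 2 = 0
  c[10] = d·G[:,10] = (11010001111011000010010011)·(00000010000000000000000000) mod 2 = 0+0+0+0+0+0+0+0+0+0+0+0+0+0+0+0+0+0+0+0+0+0+0+0+0+0 mod 2 = 0
  c[11] = d·G[:,11] = (11010001111011000010010011)·(00000001000000000000000000) mod 2 = 0+0+0+0+0+0+0+1+0+0+0+0+0+0+0+0+0+0+0+0+0+0+0+0+0+0 mod 2 = 1
  c[12] = d·G[:,12] = (11010001111011000010010011)·(00000000100000000000000000) mod 2 = 0+0+0+0+0+0+0+0+1+0+0+0+0+0+0+0+0+0+0+0+0+0+0+0+0+0 mod 2 = 1
  c[13] = d·G[:,13] = (11010001111011000010010011)·(00000000010000000000000000) mod 2 = 0+0+0+0+0+0+0+0+0+1+0+0+0+0+0+0+0+0+0+0+0+0+0+0+0+0 mod 2 = 1
  c[14] = d·G[:,14] = (11010001111011000010010011)·(00000000001000000000000000) mod 2 = 0+0+0+0+0+0+0+0+0+0+1+0+0+0+0+0+0+0+0+0+0+0+0+0+0+0 mod 2 = 1
  c[15] = d·G[:,15] = (11010001111011000010010011)·(00000000000111111111111111) mod 2 = 0+0+0+0+0+0+0+0+0+0+0+0+1+1+0+0+0+0+1+0+0+1+0+0+1+1 mod 2 = 0
  c[16] = d·G[:,16] = (11010001111011000010010011)·(00000000000100000000000000) mod 2 = 0+0+0+0+0+0+0+0+0+0+0+0+0+0+0+0+0+0+0+0+0+0+0+0+0+0 mod 2 = 0
  c[17] = d·G[:,17] = (11010001111011000010010011)·(00000000000010000000000000) mod 2 = 0+0+0+0+0+0+0+0+0+0+0+0+1+0+0+0+0+0+0+0+0+0+0+0+0+0 mod 2 = 1
  c[18] = d·G[:,18] = (11010001111011000010010011)·(00000000000001000000000000) mod 2 = 0+0+0+0+0+0+0+0+0+0+0+0+0+1+0+0+0+0+0+0+0+0+0+0+0+0 mod 2 = 1
  c[19] = d·G[:,19] = (11010001111011000010010011)·(00000000000000100000000000) mod 2 = 0+0+0+0+0+0+0+0+0+0+0+0+0+0+0+0+0+0+0+0+0+0+0+0+0+0 mod 2 = 0
  c[20] = d·G[:,20] = (11010001111011000010010011)·(00000000000000010000000000) mod 2 = 0+0+0+0+0+0+0+0+0+0+0+0+0+0+0+0+0+0+0+0+0+0+0+0+0+0 mod 2 = 0
  c[21] = d·G[:,21] = (11010001111011000010010011)·(00000000000000001000000000) mod 2 = 0+0+0+0+0+0+0+0+0+0+0+0+0+0+0+0+0+0+0+0+0+0+0+0+0+0 mod 2 = 0
  c[22] = d·G[:,22] = (11010001111011000010010011)·(00000000000000000100000000) mod 2 = 0+0+0+0+0+0+0+0+0+0+0+0+0+0+0+0+0+0+0+0+0+0+0+0+0+0 mod 2 = 0
  c[23] = d·G[:,23] = (11010001111011000010010011)·(00000000000000000010000000) mod 2 = 0+0+0+0+0+0+0+0+0+0+0+0+0+0+0+0+0+0+1+0+0+0+0+0+0+0 mod 2 = 1
  c[24] = d·G[:,24] = (11010001111011000010010011)·(00000000000000000001000000) mod 2 = 0+0+0+0+0+0+0+0+0+0+0+0+0+0+0+0+0+0+0+0+0+0+0+0+0+0 mod 2 = 0
  c[25] = d·G[:,25] = (11010001111011000010010011)·(00000000000000000000100000) mod 2 = 0+0+0+0+0+0+0+0+0+0+0+0+0+0+0+0+0+0+0+0+0+0+0+0+0+0 mod 2 = 0
  c[26] = d·G[:,26] = (11010001111011000010010011)·(00000000000000000000010000) mod 2 = 0+0+0+0+0+0+0+0+0+0+0+0+0+0+0+0+0+0+0+0+0+1+0+0+0+0 mod 2 = 1
  c[27] = d·G[:,27] = (11010001111011000010010011)·(00000000000000000000001000) mod 2 = 0+0+0+0+0+0+0+0+0+0+0+0+0+0+0+0+0+0+0+0+0+0+0+0+0+0 mod 2 = 0
  c[28] = d·G[:,28] = (11010001111011000010010011)·(00000000000000000000000100) mod 2 = 0+0+0+0+0+0+0+0+0+0+0+0+0+0+0+0+0+0+0+0+0+0+0+0+0+0 mod 2 = 0
  c[29] = d·G[:,29] = (11010001111011000010010011)·(00000000000000000000000010) mod 2 = 0+0+0+0+0+0+0+0+0+0+0+0+0+0+0+0+0+0+0+0+0+0+0+0+1+0 mod 2 = 1
  c[30] = d·G[:,30] = (11010001111011000010010011)·(00000000000000000000000001) mod 2 = 0+0+0+0+0+0+0+0+0+0+0+0+0+0+0+0+0+0+0+0+0+0+0+0+0+1 mod 2 = 1
Codeword = 0110101000011110011000010010011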